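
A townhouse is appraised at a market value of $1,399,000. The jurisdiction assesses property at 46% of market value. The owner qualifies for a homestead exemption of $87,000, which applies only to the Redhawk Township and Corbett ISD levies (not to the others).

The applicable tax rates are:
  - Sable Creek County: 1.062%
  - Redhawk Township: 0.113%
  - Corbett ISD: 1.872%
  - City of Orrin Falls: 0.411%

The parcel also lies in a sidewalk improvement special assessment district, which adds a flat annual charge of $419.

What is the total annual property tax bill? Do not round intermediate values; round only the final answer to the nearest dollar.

$20,946

Assessed value = $1,399,000 × 0.46 = $643,540
Sable Creek County: $643,540 × 0.01062 = $6,834.3948
Redhawk Township: ($643,540 − $87,000) × 0.00113 = $556,540 × 0.00113 = $628.8902
Corbett ISD: ($643,540 − $87,000) × 0.01872 = $556,540 × 0.01872 = $10,418.4288
City of Orrin Falls: $643,540 × 0.00411 = $2,644.9494
Levies subtotal = $20,526.6632
Total = $20,526.6632 + $419 = $20,945.6632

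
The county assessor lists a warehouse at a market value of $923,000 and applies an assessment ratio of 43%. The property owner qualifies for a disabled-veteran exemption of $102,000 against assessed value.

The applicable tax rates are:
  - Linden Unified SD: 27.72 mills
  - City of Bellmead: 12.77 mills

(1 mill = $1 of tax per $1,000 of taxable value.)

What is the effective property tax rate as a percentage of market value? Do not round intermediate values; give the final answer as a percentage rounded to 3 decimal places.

1.294%

Assessed value = $923,000 × 0.43 = $396,890
Taxable value = $396,890 − $102,000 = $294,890
Linden Unified SD: $294,890 × 0.02772 = $8,174.3508
City of Bellmead: $294,890 × 0.01277 = $3,765.7453
Total tax = $11,940.0961
Effective rate = $11,940.0961 ÷ $923,000 = 1.294% of market value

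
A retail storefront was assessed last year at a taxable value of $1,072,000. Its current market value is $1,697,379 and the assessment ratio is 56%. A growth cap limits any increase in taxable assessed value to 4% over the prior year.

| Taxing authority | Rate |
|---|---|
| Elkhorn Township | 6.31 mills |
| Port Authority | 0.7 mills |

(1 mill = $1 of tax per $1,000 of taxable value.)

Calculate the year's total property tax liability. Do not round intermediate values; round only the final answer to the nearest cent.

$6,663.23

Uncapped assessed value = $1,697,379 × 0.56 = $950,532.24
Cap limit = $1,072,000 × 1.04 = $1,114,880
Taxable assessed value = min($950,532.24, $1,114,880) = $950,532.24 (cap does not bind)
Elkhorn Township: $950,532.24 × 0.00631 = $5,997.8584344
Port Authority: $950,532.24 × 0.0007 = $665.372568
Total = $6,663.2310024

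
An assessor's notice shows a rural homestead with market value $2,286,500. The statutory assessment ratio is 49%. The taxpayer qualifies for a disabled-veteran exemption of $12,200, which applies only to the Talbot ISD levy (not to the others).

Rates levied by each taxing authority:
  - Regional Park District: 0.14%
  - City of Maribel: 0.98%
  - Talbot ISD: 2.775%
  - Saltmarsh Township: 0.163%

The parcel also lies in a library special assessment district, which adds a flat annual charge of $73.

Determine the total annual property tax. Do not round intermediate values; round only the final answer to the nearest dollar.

$45,200

Assessed value = $2,286,500 × 0.49 = $1,120,385
Regional Park District: $1,120,385 × 0.0014 = $1,568.539
City of Maribel: $1,120,385 × 0.0098 = $10,979.773
Talbot ISD: ($1,120,385 − $12,200) × 0.02775 = $1,108,185 × 0.02775 = $30,752.13375
Saltmarsh Township: $1,120,385 × 0.00163 = $1,826.22755
Levies subtotal = $45,126.6733
Total = $45,126.6733 + $73 = $45,199.6733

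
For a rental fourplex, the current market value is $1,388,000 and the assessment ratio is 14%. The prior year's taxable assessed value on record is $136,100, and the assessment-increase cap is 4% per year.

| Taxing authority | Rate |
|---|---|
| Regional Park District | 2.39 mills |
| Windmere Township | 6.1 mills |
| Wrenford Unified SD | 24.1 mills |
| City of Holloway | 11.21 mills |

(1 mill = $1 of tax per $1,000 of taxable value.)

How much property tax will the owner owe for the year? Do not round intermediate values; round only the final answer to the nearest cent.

Uncapped assessed value = $1,388,000 × 0.14 = $194,320
Cap limit = $136,100 × 1.04 = $141,544
Taxable assessed value = min($194,320, $141,544) = $141,544 (cap binds)
Regional Park District: $141,544 × 0.00239 = $338.29016
Windmere Township: $141,544 × 0.0061 = $863.4184
Wrenford Unified SD: $141,544 × 0.0241 = $3,411.2104
City of Holloway: $141,544 × 0.01121 = $1,586.70824
Total = $6,199.6272

$6,199.63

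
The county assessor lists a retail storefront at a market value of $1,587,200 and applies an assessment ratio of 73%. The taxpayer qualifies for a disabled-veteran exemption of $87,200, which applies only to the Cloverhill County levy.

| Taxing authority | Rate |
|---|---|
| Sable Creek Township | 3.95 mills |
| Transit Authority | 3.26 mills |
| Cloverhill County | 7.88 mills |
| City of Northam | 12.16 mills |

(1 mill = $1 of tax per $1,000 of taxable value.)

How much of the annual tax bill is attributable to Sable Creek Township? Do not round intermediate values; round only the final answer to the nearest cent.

Assessed value = $1,587,200 × 0.73 = $1,158,656
Sable Creek Township taxable value = $1,158,656 (exemption does not apply)
Sable Creek Township levy = $1,158,656 × 0.00395 = $4,576.6912

$4,576.69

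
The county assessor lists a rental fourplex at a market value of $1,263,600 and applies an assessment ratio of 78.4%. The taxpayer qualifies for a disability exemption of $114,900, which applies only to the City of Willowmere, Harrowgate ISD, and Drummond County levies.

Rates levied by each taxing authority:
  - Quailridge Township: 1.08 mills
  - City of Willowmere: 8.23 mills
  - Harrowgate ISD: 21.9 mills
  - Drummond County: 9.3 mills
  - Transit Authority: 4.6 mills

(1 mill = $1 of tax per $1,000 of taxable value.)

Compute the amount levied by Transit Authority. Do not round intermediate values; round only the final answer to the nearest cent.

$4,557.05

Assessed value = $1,263,600 × 0.784 = $990,662.4
Transit Authority taxable value = $990,662.4 (exemption does not apply)
Transit Authority levy = $990,662.4 × 0.0046 = $4,557.04704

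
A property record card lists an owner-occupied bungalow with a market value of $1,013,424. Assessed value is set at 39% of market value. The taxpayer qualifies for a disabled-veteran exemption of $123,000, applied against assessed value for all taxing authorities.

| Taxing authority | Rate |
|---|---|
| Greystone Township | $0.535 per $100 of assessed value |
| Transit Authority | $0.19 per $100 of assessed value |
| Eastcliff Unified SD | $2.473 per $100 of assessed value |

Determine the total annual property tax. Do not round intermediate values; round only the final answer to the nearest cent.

$8,706.09

Assessed value = $1,013,424 × 0.39 = $395,235.36
Taxable value = $395,235.36 − $123,000 = $272,235.36
Greystone Township: $272,235.36 × 0.00535 = $1,456.459176
Transit Authority: $272,235.36 × 0.0019 = $517.247184
Eastcliff Unified SD: $272,235.36 × 0.02473 = $6,732.3804528
Total = $1,456.459176 + $517.247184 + $6,732.3804528 = $8,706.0868128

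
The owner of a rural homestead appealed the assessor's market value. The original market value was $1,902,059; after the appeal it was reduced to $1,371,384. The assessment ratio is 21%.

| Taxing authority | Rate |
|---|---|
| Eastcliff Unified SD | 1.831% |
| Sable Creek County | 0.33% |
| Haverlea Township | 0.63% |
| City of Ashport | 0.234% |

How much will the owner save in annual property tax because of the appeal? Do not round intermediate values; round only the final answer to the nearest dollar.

$3,371

Old assessed value = $1,902,059 × 0.21 = $399,432.39
New assessed value = $1,371,384 × 0.21 = $287,990.64
Combined rate = 0.01831 + 0.0033 + 0.0063 + 0.00234 = 0.03025
Old tax = $399,432.39 × 0.03025 = $12,082.8297975
New tax = $287,990.64 × 0.03025 = $8,711.71686
Reduction = $12,082.8297975 − $8,711.71686 = $3,371.1129375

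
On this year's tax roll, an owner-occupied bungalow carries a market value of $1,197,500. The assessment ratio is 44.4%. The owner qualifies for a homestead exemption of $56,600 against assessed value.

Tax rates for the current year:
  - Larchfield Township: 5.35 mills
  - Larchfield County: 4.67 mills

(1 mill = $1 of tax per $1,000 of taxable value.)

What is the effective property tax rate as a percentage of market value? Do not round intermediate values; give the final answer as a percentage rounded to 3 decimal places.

0.398%

Assessed value = $1,197,500 × 0.444 = $531,690
Taxable value = $531,690 − $56,600 = $475,090
Larchfield Township: $475,090 × 0.00535 = $2,541.7315
Larchfield County: $475,090 × 0.00467 = $2,218.6703
Total tax = $4,760.4018
Effective rate = $4,760.4018 ÷ $1,197,500 = 0.398% of market value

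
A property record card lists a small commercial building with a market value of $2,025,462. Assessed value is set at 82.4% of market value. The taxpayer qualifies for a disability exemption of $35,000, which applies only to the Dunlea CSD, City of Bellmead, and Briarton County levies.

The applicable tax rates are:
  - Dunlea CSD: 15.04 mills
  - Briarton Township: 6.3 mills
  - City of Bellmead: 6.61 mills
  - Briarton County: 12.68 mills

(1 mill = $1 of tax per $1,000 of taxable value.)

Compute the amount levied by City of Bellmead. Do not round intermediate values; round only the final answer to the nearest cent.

Assessed value = $2,025,462 × 0.824 = $1,668,980.688
City of Bellmead taxable value = $1,668,980.688 − $35,000 = $1,633,980.688
City of Bellmead levy = $1,633,980.688 × 0.00661 = $10,800.61234768

$10,800.61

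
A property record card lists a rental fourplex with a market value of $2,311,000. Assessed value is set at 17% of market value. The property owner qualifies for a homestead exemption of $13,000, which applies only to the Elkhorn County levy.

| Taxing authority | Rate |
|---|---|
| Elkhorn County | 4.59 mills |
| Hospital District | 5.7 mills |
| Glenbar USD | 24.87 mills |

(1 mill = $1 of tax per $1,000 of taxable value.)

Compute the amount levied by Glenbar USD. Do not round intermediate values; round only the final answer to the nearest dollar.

$9,771

Assessed value = $2,311,000 × 0.17 = $392,870
Glenbar USD taxable value = $392,870 (exemption does not apply)
Glenbar USD levy = $392,870 × 0.02487 = $9,770.6769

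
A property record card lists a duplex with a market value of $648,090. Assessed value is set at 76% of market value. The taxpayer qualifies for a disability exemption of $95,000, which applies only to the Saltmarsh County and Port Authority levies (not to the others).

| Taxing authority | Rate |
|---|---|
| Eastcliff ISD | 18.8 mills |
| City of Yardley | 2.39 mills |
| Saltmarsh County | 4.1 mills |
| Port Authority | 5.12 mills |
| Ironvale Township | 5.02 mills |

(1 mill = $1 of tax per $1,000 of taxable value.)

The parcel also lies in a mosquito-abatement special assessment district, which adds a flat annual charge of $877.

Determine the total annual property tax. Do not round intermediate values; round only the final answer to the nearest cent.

$17,452.09

Assessed value = $648,090 × 0.76 = $492,548.4
Eastcliff ISD: $492,548.4 × 0.0188 = $9,259.90992
City of Yardley: $492,548.4 × 0.00239 = $1,177.190676
Saltmarsh County: ($492,548.4 − $95,000) × 0.0041 = $397,548.4 × 0.0041 = $1,629.94844
Port Authority: ($492,548.4 − $95,000) × 0.00512 = $397,548.4 × 0.00512 = $2,035.447808
Ironvale Township: $492,548.4 × 0.00502 = $2,472.592968
Levies subtotal = $16,575.089812
Total = $16,575.089812 + $877 = $17,452.089812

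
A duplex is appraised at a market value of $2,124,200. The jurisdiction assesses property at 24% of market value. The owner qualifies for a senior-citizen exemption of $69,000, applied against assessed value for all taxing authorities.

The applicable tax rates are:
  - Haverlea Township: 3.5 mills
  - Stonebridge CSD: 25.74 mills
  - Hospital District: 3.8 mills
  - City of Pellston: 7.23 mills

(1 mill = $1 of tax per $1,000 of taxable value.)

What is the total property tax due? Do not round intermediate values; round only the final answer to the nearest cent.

Assessed value = $2,124,200 × 0.24 = $509,808
Taxable value = $509,808 − $69,000 = $440,808
Haverlea Township: $440,808 × 0.0035 = $1,542.828
Stonebridge CSD: $440,808 × 0.02574 = $11,346.39792
Hospital District: $440,808 × 0.0038 = $1,675.0704
City of Pellston: $440,808 × 0.00723 = $3,187.04184
Total = $1,542.828 + $11,346.39792 + $1,675.0704 + $3,187.04184 = $17,751.33816

$17,751.34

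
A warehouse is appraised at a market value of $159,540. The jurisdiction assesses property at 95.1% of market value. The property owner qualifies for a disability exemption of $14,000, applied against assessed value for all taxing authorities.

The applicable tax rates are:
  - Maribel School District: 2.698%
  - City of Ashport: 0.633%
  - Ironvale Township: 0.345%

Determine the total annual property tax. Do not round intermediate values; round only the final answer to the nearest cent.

Assessed value = $159,540 × 0.951 = $151,722.54
Taxable value = $151,722.54 − $14,000 = $137,722.54
Maribel School District: $137,722.54 × 0.02698 = $3,715.7541292
City of Ashport: $137,722.54 × 0.00633 = $871.7836782
Ironvale Township: $137,722.54 × 0.00345 = $475.142763
Total = $3,715.7541292 + $871.7836782 + $475.142763 = $5,062.6805704

$5,062.68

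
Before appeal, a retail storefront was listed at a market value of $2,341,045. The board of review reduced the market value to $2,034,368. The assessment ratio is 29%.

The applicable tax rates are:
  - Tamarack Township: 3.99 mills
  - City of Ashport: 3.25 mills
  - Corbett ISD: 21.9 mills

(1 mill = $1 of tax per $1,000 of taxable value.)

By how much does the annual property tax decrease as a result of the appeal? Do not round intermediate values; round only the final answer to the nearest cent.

Old assessed value = $2,341,045 × 0.29 = $678,903.05
New assessed value = $2,034,368 × 0.29 = $589,966.72
Combined rate = 0.00399 + 0.00325 + 0.0219 = 0.02914
Old tax = $678,903.05 × 0.02914 = $19,783.234877
New tax = $589,966.72 × 0.02914 = $17,191.6302208
Reduction = $19,783.234877 − $17,191.6302208 = $2,591.6046562

$2,591.60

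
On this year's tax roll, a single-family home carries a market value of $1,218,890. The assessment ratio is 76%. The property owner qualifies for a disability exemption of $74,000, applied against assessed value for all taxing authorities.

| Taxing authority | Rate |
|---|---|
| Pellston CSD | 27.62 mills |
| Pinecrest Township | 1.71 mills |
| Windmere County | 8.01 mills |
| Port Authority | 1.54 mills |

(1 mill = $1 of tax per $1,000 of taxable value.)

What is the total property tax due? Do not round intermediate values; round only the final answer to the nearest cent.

$33,139.62

Assessed value = $1,218,890 × 0.76 = $926,356.4
Taxable value = $926,356.4 − $74,000 = $852,356.4
Pellston CSD: $852,356.4 × 0.02762 = $23,542.083768
Pinecrest Township: $852,356.4 × 0.00171 = $1,457.529444
Windmere County: $852,356.4 × 0.00801 = $6,827.374764
Port Authority: $852,356.4 × 0.00154 = $1,312.628856
Total = $23,542.083768 + $1,457.529444 + $6,827.374764 + $1,312.628856 = $33,139.616832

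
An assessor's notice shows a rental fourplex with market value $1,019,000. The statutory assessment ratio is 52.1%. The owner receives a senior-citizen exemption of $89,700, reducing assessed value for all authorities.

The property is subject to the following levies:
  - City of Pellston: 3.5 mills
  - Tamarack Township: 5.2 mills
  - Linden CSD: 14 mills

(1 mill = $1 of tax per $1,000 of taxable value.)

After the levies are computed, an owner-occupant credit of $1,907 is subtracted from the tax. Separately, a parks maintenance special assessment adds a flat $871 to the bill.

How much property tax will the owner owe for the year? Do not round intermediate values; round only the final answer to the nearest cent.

Assessed value = $1,019,000 × 0.521 = $530,899
Taxable value = $530,899 − $89,700 = $441,199
City of Pellston: $441,199 × 0.0035 = $1,544.1965
Tamarack Township: $441,199 × 0.0052 = $2,294.2348
Linden CSD: $441,199 × 0.014 = $6,176.786
Levies subtotal = $10,015.2173
After credit = $10,015.2173 − $1,907 = $8,108.2173
Total = $8,108.2173 + $871 = $8,979.2173

$8,979.22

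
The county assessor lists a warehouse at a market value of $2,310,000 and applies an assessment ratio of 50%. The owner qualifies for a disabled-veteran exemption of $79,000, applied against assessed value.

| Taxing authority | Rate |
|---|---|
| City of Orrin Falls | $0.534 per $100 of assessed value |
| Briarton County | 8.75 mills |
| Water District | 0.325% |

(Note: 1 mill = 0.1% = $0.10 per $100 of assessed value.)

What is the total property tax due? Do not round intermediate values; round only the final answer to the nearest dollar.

Assessed value = $2,310,000 × 0.5 = $1,155,000
Taxable value = $1,155,000 − $79,000 = $1,076,000
City of Orrin Falls: $1,076,000 × 0.00534 = $5,745.84
Briarton County: $1,076,000 × 0.00875 = $9,415
Water District: $1,076,000 × 0.00325 = $3,497
Total = $18,657.84

$18,658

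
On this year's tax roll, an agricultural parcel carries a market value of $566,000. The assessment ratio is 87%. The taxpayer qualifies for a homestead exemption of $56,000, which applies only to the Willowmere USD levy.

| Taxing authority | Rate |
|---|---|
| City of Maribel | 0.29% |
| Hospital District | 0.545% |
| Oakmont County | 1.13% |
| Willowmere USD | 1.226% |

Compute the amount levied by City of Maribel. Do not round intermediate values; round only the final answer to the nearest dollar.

Assessed value = $566,000 × 0.87 = $492,420
City of Maribel taxable value = $492,420 (exemption does not apply)
City of Maribel levy = $492,420 × 0.0029 = $1,428.018

$1,428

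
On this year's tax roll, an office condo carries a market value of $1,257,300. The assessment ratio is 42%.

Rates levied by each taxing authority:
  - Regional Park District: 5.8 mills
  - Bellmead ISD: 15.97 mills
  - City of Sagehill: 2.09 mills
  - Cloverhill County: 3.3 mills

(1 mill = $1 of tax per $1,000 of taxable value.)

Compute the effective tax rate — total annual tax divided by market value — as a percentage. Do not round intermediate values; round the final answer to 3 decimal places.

Assessed value = $1,257,300 × 0.42 = $528,066
Regional Park District: $528,066 × 0.0058 = $3,062.7828
Bellmead ISD: $528,066 × 0.01597 = $8,433.21402
City of Sagehill: $528,066 × 0.00209 = $1,103.65794
Cloverhill County: $528,066 × 0.0033 = $1,742.6178
Total tax = $14,342.27256
Effective rate = $14,342.27256 ÷ $1,257,300 = 1.141% of market value

1.141%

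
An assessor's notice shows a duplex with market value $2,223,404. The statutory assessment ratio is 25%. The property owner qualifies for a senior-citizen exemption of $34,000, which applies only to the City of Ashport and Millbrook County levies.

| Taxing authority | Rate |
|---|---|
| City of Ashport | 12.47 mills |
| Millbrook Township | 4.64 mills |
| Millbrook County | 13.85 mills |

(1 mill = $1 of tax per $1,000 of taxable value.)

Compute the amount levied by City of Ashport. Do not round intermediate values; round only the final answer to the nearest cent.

Assessed value = $2,223,404 × 0.25 = $555,851
City of Ashport taxable value = $555,851 − $34,000 = $521,851
City of Ashport levy = $521,851 × 0.01247 = $6,507.48197

$6,507.48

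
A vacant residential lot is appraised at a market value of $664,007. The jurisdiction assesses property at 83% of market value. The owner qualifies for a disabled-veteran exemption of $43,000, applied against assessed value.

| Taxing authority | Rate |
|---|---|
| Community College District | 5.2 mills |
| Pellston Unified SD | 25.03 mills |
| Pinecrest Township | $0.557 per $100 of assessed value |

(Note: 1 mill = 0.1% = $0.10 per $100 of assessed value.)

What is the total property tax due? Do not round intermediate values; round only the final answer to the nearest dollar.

Assessed value = $664,007 × 0.83 = $551,125.81
Taxable value = $551,125.81 − $43,000 = $508,125.81
Community College District: $508,125.81 × 0.0052 = $2,642.254212
Pellston Unified SD: $508,125.81 × 0.02503 = $12,718.3890243
Pinecrest Township: $508,125.81 × 0.00557 = $2,830.2607617
Total = $18,190.903998

$18,191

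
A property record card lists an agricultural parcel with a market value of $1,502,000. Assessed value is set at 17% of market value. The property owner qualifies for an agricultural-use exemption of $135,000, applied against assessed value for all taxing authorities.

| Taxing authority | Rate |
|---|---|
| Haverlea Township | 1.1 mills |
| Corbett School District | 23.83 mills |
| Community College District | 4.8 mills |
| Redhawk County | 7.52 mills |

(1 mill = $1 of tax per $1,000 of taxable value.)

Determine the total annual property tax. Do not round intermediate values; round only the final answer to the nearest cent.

$4,482.67

Assessed value = $1,502,000 × 0.17 = $255,340
Taxable value = $255,340 − $135,000 = $120,340
Haverlea Township: $120,340 × 0.0011 = $132.374
Corbett School District: $120,340 × 0.02383 = $2,867.7022
Community College District: $120,340 × 0.0048 = $577.632
Redhawk County: $120,340 × 0.00752 = $904.9568
Total = $132.374 + $2,867.7022 + $577.632 + $904.9568 = $4,482.665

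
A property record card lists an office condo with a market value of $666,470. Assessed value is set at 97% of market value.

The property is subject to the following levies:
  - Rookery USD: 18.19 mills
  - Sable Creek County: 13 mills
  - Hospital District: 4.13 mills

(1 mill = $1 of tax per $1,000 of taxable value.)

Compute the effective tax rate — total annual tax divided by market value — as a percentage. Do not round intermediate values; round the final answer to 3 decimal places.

Assessed value = $666,470 × 0.97 = $646,475.9
Rookery USD: $646,475.9 × 0.01819 = $11,759.396621
Sable Creek County: $646,475.9 × 0.013 = $8,404.1867
Hospital District: $646,475.9 × 0.00413 = $2,669.945467
Total tax = $22,833.528788
Effective rate = $22,833.528788 ÷ $666,470 = 3.426% of market value

3.426%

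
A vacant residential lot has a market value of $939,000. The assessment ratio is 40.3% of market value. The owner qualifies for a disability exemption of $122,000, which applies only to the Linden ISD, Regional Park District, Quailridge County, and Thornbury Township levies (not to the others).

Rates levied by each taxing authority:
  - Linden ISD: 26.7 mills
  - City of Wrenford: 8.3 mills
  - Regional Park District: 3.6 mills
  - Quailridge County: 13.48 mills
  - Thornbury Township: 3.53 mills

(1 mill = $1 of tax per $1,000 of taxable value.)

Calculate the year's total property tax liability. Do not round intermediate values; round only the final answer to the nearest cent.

Assessed value = $939,000 × 0.403 = $378,417
Linden ISD: ($378,417 − $122,000) × 0.0267 = $256,417 × 0.0267 = $6,846.3339
City of Wrenford: $378,417 × 0.0083 = $3,140.8611
Regional Park District: ($378,417 − $122,000) × 0.0036 = $256,417 × 0.0036 = $923.1012
Quailridge County: ($378,417 − $122,000) × 0.01348 = $256,417 × 0.01348 = $3,456.50116
Thornbury Township: ($378,417 − $122,000) × 0.00353 = $256,417 × 0.00353 = $905.15201
Total = $15,271.94937

$15,271.95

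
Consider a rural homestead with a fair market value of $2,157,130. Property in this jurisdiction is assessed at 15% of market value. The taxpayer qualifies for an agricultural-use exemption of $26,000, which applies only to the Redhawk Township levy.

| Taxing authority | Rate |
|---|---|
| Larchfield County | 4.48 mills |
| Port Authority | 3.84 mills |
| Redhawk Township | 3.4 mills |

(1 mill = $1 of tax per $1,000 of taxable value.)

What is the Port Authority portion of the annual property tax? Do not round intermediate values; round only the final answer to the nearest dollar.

$1,243

Assessed value = $2,157,130 × 0.15 = $323,569.5
Port Authority taxable value = $323,569.5 (exemption does not apply)
Port Authority levy = $323,569.5 × 0.00384 = $1,242.50688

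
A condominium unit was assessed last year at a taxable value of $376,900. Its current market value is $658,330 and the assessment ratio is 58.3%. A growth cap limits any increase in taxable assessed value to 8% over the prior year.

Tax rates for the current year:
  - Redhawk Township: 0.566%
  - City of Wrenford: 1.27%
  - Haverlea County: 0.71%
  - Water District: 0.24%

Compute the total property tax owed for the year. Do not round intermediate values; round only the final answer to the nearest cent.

$10,692.85

Uncapped assessed value = $658,330 × 0.583 = $383,806.39
Cap limit = $376,900 × 1.08 = $407,052
Taxable assessed value = min($383,806.39, $407,052) = $383,806.39 (cap does not bind)
Redhawk Township: $383,806.39 × 0.00566 = $2,172.3441674
City of Wrenford: $383,806.39 × 0.0127 = $4,874.341153
Haverlea County: $383,806.39 × 0.0071 = $2,725.025369
Water District: $383,806.39 × 0.0024 = $921.135336
Total = $10,692.8460254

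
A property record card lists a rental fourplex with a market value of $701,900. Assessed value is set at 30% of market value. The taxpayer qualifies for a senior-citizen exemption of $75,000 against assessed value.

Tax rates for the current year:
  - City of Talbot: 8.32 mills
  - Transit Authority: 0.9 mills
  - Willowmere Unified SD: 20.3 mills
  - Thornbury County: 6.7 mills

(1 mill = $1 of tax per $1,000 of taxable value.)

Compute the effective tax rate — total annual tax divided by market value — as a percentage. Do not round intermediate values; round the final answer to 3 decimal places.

Assessed value = $701,900 × 0.3 = $210,570
Taxable value = $210,570 − $75,000 = $135,570
City of Talbot: $135,570 × 0.00832 = $1,127.9424
Transit Authority: $135,570 × 0.0009 = $122.013
Willowmere Unified SD: $135,570 × 0.0203 = $2,752.071
Thornbury County: $135,570 × 0.0067 = $908.319
Total tax = $4,910.3454
Effective rate = $4,910.3454 ÷ $701,900 = 0.700% of market value

0.700%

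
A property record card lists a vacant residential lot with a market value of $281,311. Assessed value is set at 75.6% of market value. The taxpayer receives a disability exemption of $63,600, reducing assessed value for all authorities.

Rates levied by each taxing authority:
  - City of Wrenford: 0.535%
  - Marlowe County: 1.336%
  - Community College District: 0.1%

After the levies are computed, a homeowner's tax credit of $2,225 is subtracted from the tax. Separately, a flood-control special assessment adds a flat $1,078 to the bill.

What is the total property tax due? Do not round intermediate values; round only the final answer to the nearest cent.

$1,791.19

Assessed value = $281,311 × 0.756 = $212,671.116
Taxable value = $212,671.116 − $63,600 = $149,071.116
City of Wrenford: $149,071.116 × 0.00535 = $797.5304706
Marlowe County: $149,071.116 × 0.01336 = $1,991.59010976
Community College District: $149,071.116 × 0.001 = $149.071116
Levies subtotal = $2,938.19169636
After credit = $2,938.19169636 − $2,225 = $713.19169636
Total = $713.19169636 + $1,078 = $1,791.19169636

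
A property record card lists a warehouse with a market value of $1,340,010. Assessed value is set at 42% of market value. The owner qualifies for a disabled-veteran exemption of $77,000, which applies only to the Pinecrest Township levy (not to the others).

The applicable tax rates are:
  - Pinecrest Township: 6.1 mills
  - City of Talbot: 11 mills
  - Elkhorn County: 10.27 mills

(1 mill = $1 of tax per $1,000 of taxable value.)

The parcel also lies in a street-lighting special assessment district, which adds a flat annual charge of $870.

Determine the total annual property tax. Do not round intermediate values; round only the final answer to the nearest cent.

Assessed value = $1,340,010 × 0.42 = $562,804.2
Pinecrest Township: ($562,804.2 − $77,000) × 0.0061 = $485,804.2 × 0.0061 = $2,963.40562
City of Talbot: $562,804.2 × 0.011 = $6,190.8462
Elkhorn County: $562,804.2 × 0.01027 = $5,779.999134
Levies subtotal = $14,934.250954
Total = $14,934.250954 + $870 = $15,804.250954

$15,804.25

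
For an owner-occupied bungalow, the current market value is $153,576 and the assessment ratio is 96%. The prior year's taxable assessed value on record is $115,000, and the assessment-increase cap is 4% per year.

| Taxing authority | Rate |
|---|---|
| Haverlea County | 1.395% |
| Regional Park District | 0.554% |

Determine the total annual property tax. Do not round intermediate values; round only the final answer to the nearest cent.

Uncapped assessed value = $153,576 × 0.96 = $147,432.96
Cap limit = $115,000 × 1.04 = $119,600
Taxable assessed value = min($147,432.96, $119,600) = $119,600 (cap binds)
Haverlea County: $119,600 × 0.01395 = $1,668.42
Regional Park District: $119,600 × 0.00554 = $662.584
Total = $2,331.004

$2,331.00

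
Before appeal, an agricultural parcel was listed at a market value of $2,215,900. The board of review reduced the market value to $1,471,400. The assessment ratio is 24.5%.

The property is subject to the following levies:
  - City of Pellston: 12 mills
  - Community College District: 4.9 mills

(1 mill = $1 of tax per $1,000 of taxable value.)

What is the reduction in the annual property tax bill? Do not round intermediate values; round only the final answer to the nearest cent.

Old assessed value = $2,215,900 × 0.245 = $542,895.5
New assessed value = $1,471,400 × 0.245 = $360,493
Combined rate = 0.012 + 0.0049 = 0.0169
Old tax = $542,895.5 × 0.0169 = $9,174.93395
New tax = $360,493 × 0.0169 = $6,092.3317
Reduction = $9,174.93395 − $6,092.3317 = $3,082.60225

$3,082.60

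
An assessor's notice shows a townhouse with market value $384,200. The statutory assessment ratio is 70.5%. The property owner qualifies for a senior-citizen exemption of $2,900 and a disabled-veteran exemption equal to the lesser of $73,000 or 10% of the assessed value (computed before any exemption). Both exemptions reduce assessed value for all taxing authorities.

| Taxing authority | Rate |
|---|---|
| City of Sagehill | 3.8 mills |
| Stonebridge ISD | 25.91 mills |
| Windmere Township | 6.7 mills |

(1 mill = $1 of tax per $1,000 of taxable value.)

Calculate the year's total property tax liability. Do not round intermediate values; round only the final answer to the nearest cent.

Assessed value = $384,200 × 0.705 = $270,861
Disabled-veteran exemption = min($73,000, 10% × $270,861) = min($73,000, $27,086.1) = $27,086.1 (percentage binds)
Taxable value = $270,861 − $2,900 − $27,086.1 = $240,874.9
City of Sagehill: $240,874.9 × 0.0038 = $915.32462
Stonebridge ISD: $240,874.9 × 0.02591 = $6,241.068659
Windmere Township: $240,874.9 × 0.0067 = $1,613.86183
Total = $8,770.255109

$8,770.26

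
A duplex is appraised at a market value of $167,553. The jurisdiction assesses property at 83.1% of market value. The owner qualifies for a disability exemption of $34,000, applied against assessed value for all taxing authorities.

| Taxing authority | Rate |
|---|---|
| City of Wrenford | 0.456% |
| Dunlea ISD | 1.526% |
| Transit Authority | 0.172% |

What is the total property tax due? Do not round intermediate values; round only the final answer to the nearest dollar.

$2,267

Assessed value = $167,553 × 0.831 = $139,236.543
Taxable value = $139,236.543 − $34,000 = $105,236.543
City of Wrenford: $105,236.543 × 0.00456 = $479.87863608
Dunlea ISD: $105,236.543 × 0.01526 = $1,605.90964618
Transit Authority: $105,236.543 × 0.00172 = $181.00685396
Total = $479.87863608 + $1,605.90964618 + $181.00685396 = $2,266.79513622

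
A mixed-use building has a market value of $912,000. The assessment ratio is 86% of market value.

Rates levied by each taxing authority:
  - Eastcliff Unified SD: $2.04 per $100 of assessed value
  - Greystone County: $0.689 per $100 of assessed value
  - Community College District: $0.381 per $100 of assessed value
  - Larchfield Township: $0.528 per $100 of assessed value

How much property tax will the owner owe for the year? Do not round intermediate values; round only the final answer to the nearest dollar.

Assessed value = $912,000 × 0.86 = $784,320
Eastcliff Unified SD: $784,320 × 0.0204 = $16,000.128
Greystone County: $784,320 × 0.00689 = $5,403.9648
Community College District: $784,320 × 0.00381 = $2,988.2592
Larchfield Township: $784,320 × 0.00528 = $4,141.2096
Total = $16,000.128 + $5,403.9648 + $2,988.2592 + $4,141.2096 = $28,533.5616

$28,534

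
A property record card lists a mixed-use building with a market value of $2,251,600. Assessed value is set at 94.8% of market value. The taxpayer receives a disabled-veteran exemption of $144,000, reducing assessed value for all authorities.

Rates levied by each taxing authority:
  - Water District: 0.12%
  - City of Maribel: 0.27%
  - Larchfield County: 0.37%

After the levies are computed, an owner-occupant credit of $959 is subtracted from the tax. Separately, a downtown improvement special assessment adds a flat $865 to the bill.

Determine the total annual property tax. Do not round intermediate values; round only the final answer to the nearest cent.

$15,033.93

Assessed value = $2,251,600 × 0.948 = $2,134,516.8
Taxable value = $2,134,516.8 − $144,000 = $1,990,516.8
Water District: $1,990,516.8 × 0.0012 = $2,388.62016
City of Maribel: $1,990,516.8 × 0.0027 = $5,374.39536
Larchfield County: $1,990,516.8 × 0.0037 = $7,364.91216
Levies subtotal = $15,127.92768
After credit = $15,127.92768 − $959 = $14,168.92768
Total = $14,168.92768 + $865 = $15,033.92768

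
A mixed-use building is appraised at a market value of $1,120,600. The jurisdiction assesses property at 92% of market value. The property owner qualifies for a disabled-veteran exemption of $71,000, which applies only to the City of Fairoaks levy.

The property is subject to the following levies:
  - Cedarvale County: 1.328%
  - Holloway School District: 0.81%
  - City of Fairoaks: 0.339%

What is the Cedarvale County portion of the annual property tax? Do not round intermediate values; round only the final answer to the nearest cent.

$13,691.04

Assessed value = $1,120,600 × 0.92 = $1,030,952
Cedarvale County taxable value = $1,030,952 (exemption does not apply)
Cedarvale County levy = $1,030,952 × 0.01328 = $13,691.04256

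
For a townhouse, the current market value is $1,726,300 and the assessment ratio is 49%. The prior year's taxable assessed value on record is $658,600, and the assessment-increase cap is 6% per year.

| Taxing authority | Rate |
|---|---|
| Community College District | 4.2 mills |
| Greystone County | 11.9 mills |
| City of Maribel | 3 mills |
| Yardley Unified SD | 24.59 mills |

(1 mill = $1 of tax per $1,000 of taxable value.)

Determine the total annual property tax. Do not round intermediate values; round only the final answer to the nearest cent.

Uncapped assessed value = $1,726,300 × 0.49 = $845,887
Cap limit = $658,600 × 1.06 = $698,116
Taxable assessed value = min($845,887, $698,116) = $698,116 (cap binds)
Community College District: $698,116 × 0.0042 = $2,932.0872
Greystone County: $698,116 × 0.0119 = $8,307.5804
City of Maribel: $698,116 × 0.003 = $2,094.348
Yardley Unified SD: $698,116 × 0.02459 = $17,166.67244
Total = $30,500.68804

$30,500.69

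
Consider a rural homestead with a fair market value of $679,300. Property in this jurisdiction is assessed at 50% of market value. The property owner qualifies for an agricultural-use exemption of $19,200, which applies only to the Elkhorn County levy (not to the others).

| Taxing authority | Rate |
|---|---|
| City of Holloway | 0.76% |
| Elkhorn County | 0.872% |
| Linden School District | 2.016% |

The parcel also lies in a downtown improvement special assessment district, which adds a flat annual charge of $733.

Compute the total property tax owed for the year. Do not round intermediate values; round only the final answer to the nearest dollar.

$12,956

Assessed value = $679,300 × 0.5 = $339,650
City of Holloway: $339,650 × 0.0076 = $2,581.34
Elkhorn County: ($339,650 − $19,200) × 0.00872 = $320,450 × 0.00872 = $2,794.324
Linden School District: $339,650 × 0.02016 = $6,847.344
Levies subtotal = $12,223.008
Total = $12,223.008 + $733 = $12,956.008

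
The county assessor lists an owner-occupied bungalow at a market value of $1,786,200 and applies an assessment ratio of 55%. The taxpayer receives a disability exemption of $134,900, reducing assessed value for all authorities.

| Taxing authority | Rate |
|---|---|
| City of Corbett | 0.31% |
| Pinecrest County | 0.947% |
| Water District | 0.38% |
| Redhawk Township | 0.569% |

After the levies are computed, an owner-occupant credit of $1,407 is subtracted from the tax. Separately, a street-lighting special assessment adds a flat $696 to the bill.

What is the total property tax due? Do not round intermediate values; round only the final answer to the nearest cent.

$17,985.07

Assessed value = $1,786,200 × 0.55 = $982,410
Taxable value = $982,410 − $134,900 = $847,510
City of Corbett: $847,510 × 0.0031 = $2,627.281
Pinecrest County: $847,510 × 0.00947 = $8,025.9197
Water District: $847,510 × 0.0038 = $3,220.538
Redhawk Township: $847,510 × 0.00569 = $4,822.3319
Levies subtotal = $18,696.0706
After credit = $18,696.0706 − $1,407 = $17,289.0706
Total = $17,289.0706 + $696 = $17,985.0706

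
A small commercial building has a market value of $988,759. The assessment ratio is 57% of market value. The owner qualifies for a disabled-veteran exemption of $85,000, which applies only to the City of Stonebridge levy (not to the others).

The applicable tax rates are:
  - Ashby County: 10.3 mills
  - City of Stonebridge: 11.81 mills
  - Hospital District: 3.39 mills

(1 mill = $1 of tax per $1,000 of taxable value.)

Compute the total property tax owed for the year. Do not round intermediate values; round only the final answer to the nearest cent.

Assessed value = $988,759 × 0.57 = $563,592.63
Ashby County: $563,592.63 × 0.0103 = $5,805.004089
City of Stonebridge: ($563,592.63 − $85,000) × 0.01181 = $478,592.63 × 0.01181 = $5,652.1789603
Hospital District: $563,592.63 × 0.00339 = $1,910.5790157
Total = $13,367.762065

$13,367.76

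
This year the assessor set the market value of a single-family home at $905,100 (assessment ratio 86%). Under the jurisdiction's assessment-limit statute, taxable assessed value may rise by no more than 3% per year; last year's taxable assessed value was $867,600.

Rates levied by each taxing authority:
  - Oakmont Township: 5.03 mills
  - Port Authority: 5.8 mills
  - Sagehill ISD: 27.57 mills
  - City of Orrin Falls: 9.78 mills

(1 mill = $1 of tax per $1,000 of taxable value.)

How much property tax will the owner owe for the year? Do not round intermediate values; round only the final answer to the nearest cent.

$37,502.64

Uncapped assessed value = $905,100 × 0.86 = $778,386
Cap limit = $867,600 × 1.03 = $893,628
Taxable assessed value = min($778,386, $893,628) = $778,386 (cap does not bind)
Oakmont Township: $778,386 × 0.00503 = $3,915.28158
Port Authority: $778,386 × 0.0058 = $4,514.6388
Sagehill ISD: $778,386 × 0.02757 = $21,460.10202
City of Orrin Falls: $778,386 × 0.00978 = $7,612.61508
Total = $37,502.63748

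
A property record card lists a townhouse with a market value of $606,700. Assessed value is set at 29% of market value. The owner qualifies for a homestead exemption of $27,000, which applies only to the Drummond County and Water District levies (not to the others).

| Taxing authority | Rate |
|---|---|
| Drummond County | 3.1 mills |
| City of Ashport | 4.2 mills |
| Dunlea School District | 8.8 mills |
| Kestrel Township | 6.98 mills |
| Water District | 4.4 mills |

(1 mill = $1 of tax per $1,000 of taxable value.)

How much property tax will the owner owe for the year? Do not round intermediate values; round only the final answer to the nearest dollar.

Assessed value = $606,700 × 0.29 = $175,943
Drummond County: ($175,943 − $27,000) × 0.0031 = $148,943 × 0.0031 = $461.7233
City of Ashport: $175,943 × 0.0042 = $738.9606
Dunlea School District: $175,943 × 0.0088 = $1,548.2984
Kestrel Township: $175,943 × 0.00698 = $1,228.08214
Water District: ($175,943 − $27,000) × 0.0044 = $148,943 × 0.0044 = $655.3492
Total = $4,632.41364

$4,632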